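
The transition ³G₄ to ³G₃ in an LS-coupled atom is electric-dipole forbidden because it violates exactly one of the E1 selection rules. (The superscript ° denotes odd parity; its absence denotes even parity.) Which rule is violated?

parity

Reading off the term symbols: S 1→1, L 4→4, J 4→3, parity even→even.
Parity must change: even → even — violated.
ΔS = 0: S: 1 → 1 — satisfied.
ΔL = 0, ±1 (not L=0↔0): L: 4 → 4, ΔL = +0 — satisfied.
ΔJ = 0, ±1 (not J=0↔0): J: 4 → 3, ΔJ = -1 — satisfied.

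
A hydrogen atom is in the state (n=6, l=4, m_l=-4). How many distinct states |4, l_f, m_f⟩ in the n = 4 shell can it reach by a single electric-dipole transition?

1

E1 requires Δl = ±1, so l_f ∈ {3, 5}; with 0 ≤ l_f ≤ n_f−1 = 3, the allowed l_f values are {3}.
For l_f = 3: m_f ∈ {m_i−1, m_i, m_i+1} ∩ [−3, 3] = {-3} → 1 state.
Total: 1.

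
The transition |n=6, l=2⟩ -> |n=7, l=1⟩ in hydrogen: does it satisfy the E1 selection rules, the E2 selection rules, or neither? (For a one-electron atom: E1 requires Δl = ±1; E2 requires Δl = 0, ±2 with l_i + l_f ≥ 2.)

E1

Δl = 1 − 2 = -1; l_i + l_f = 3.
E1 (Δl = ±1): satisfied.
E2 (Δl = 0,±2, l_i+l_f ≥ 2): not satisfied.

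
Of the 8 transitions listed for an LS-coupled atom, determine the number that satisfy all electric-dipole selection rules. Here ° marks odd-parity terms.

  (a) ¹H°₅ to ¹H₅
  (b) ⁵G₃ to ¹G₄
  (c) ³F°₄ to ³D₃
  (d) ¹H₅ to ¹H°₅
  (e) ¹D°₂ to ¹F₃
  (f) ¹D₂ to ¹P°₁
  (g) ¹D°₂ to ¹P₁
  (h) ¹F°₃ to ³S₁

6

(a) allowed
(b) forbidden (parity, ΔS fail)
(c) allowed
(d) allowed
(e) allowed
(f) allowed
(g) allowed
(h) forbidden (ΔS, ΔL, ΔJ fail)
Total allowed: 6 of 8.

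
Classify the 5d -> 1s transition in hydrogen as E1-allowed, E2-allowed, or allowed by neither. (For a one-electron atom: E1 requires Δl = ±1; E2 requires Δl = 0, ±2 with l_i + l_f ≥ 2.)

E2

Δl = 0 − 2 = -2; l_i + l_f = 2.
E1 (Δl = ±1): not satisfied.
E2 (Δl = 0,±2, l_i+l_f ≥ 2): satisfied.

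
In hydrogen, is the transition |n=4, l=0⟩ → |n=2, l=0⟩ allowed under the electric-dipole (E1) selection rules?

forbidden

Initial l = 0, final l = 0, so Δl = +0. E1 requires Δl = ±1: fails.
The transition is electric-dipole forbidden.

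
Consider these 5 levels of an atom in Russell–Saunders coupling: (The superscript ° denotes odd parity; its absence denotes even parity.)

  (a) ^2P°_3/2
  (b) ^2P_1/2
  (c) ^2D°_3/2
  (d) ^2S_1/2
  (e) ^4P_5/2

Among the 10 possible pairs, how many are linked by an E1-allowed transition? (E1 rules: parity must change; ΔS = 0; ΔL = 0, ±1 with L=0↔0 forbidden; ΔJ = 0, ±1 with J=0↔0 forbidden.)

(a)–(b): allowed.
(a)–(c): forbidden (parity).
(a)–(d): allowed.
(a)–(e): forbidden (ΔS).
(b)–(c): allowed.
(b)–(d): forbidden (parity).
(b)–(e): forbidden (parity, ΔS, ΔJ).
(c)–(d): forbidden (ΔL).
(c)–(e): forbidden (ΔS).
(d)–(e): forbidden (parity, ΔS, ΔJ).
Allowed pairs: 3 of 10.

3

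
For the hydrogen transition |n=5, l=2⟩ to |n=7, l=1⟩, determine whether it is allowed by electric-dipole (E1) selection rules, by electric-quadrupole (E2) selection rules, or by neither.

Δl = 1 − 2 = -1; l_i + l_f = 3.
E1 (Δl = ±1): satisfied.
E2 (Δl = 0,±2, l_i+l_f ≥ 2): not satisfied.

E1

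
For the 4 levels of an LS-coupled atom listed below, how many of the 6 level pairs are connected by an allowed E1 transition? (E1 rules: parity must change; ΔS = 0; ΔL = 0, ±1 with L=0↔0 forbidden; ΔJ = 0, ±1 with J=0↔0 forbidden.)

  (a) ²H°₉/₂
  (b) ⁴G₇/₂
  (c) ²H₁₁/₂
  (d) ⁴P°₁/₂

1

(a)–(b): forbidden (ΔS).
(a)–(c): allowed.
(a)–(d): forbidden (parity, ΔS, ΔL, ΔJ).
(b)–(c): forbidden (parity, ΔS, ΔJ).
(b)–(d): forbidden (ΔL, ΔJ).
(c)–(d): forbidden (ΔS, ΔL, ΔJ).
Allowed pairs: 1 of 6.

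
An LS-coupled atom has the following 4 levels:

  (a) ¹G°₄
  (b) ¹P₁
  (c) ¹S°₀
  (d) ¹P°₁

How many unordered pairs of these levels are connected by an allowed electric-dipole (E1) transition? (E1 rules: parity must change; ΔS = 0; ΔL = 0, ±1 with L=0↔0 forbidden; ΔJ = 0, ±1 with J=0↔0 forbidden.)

2

(a)–(b): forbidden (ΔL, ΔJ).
(a)–(c): forbidden (parity, ΔL, ΔJ).
(a)–(d): forbidden (parity, ΔL, ΔJ).
(b)–(c): allowed.
(b)–(d): allowed.
(c)–(d): forbidden (parity).
Allowed pairs: 2 of 6.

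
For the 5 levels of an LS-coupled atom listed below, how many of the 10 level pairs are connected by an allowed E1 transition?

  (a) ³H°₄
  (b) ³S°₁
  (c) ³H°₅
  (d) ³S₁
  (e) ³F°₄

0

(a)–(b): forbidden (parity, ΔL, ΔJ).
(a)–(c): forbidden (parity).
(a)–(d): forbidden (ΔL, ΔJ).
(a)–(e): forbidden (parity, ΔL).
(b)–(c): forbidden (parity, ΔL, ΔJ).
(b)–(d): forbidden (ΔL).
(b)–(e): forbidden (parity, ΔL, ΔJ).
(c)–(d): forbidden (ΔL, ΔJ).
(c)–(e): forbidden (parity, ΔL).
(d)–(e): forbidden (ΔL, ΔJ).
Allowed pairs: 0 of 10.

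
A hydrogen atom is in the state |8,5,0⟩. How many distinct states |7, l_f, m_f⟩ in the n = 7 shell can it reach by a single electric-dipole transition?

6

E1 requires Δl = ±1, so l_f ∈ {4, 6}; with 0 ≤ l_f ≤ n_f−1 = 6, the allowed l_f values are {4, 6}.
For l_f = 4: m_f ∈ {m_i−1, m_i, m_i+1} ∩ [−4, 4] = {-1, 0, 1} → 3 states.
For l_f = 6: m_f ∈ {m_i−1, m_i, m_i+1} ∩ [−6, 6] = {-1, 0, 1} → 3 states.
Total: 6.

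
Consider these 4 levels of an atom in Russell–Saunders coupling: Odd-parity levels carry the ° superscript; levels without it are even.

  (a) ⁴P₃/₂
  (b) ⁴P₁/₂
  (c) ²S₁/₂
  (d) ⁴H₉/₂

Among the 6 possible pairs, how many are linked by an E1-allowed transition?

0

(a)–(b): forbidden (parity).
(a)–(c): forbidden (parity, ΔS).
(a)–(d): forbidden (parity, ΔL, ΔJ).
(b)–(c): forbidden (parity, ΔS).
(b)–(d): forbidden (parity, ΔL, ΔJ).
(c)–(d): forbidden (parity, ΔS, ΔL, ΔJ).
Allowed pairs: 0 of 6.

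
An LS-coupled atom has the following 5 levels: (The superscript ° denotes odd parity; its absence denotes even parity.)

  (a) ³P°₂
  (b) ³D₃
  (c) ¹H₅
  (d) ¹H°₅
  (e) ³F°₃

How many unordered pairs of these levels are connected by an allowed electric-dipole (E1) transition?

(a)–(b): allowed.
(a)–(c): forbidden (ΔS, ΔL, ΔJ).
(a)–(d): forbidden (parity, ΔS, ΔL, ΔJ).
(a)–(e): forbidden (parity, ΔL).
(b)–(c): forbidden (parity, ΔS, ΔL, ΔJ).
(b)–(d): forbidden (ΔS, ΔL, ΔJ).
(b)–(e): allowed.
(c)–(d): allowed.
(c)–(e): forbidden (ΔS, ΔL, ΔJ).
(d)–(e): forbidden (parity, ΔS, ΔL, ΔJ).
Allowed pairs: 3 of 10.

3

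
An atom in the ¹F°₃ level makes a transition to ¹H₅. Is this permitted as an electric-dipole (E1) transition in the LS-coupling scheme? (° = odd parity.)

Initial level: S=0, L=3, J=3, parity odd. Final level: S=0, L=5, J=5, parity even.
Parity must change: odd → even — ✓.
ΔS = 0: S: 0 → 0 — ✓.
ΔL = 0, ±1 (not L=0↔0): L: 3 → 5, ΔL = +2 — ✗.
ΔJ = 0, ±1 (not J=0↔0): J: 3 → 5, ΔJ = +2 — ✗.
Rule(s) violated: ΔL, ΔJ.

forbidden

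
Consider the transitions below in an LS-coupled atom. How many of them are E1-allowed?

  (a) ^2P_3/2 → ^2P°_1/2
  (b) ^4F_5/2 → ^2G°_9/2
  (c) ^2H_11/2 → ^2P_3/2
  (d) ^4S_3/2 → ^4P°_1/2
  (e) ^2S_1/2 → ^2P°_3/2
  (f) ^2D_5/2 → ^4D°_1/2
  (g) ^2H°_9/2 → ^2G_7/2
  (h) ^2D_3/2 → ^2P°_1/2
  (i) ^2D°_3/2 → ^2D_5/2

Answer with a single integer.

(a) allowed
(b) forbidden (ΔS, ΔJ fail)
(c) forbidden (parity, ΔL, ΔJ fail)
(d) allowed
(e) allowed
(f) forbidden (ΔS, ΔJ fail)
(g) allowed
(h) allowed
(i) allowed
Total allowed: 6 of 9.

6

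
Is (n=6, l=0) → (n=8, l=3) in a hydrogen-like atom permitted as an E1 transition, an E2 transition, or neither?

Δl = 3 − 0 = +3; l_i + l_f = 3.
E1 (Δl = ±1): not satisfied.
E2 (Δl = 0,±2, l_i+l_f ≥ 2): not satisfied.

neither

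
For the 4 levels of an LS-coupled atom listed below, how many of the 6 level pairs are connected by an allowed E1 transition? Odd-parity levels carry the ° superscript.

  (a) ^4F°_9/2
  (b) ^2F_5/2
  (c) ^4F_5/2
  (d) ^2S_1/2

(a)–(b): forbidden (ΔS, ΔJ).
(a)–(c): forbidden (ΔJ).
(a)–(d): forbidden (ΔS, ΔL, ΔJ).
(b)–(c): forbidden (parity, ΔS).
(b)–(d): forbidden (parity, ΔL, ΔJ).
(c)–(d): forbidden (parity, ΔS, ΔL, ΔJ).
Allowed pairs: 0 of 6.

0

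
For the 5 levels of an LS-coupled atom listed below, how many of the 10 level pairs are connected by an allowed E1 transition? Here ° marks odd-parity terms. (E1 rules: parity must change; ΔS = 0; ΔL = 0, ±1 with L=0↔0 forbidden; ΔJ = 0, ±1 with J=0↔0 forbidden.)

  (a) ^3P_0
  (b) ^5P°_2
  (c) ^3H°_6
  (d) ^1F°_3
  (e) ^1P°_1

(a)–(b): forbidden (ΔS, ΔJ).
(a)–(c): forbidden (ΔL, ΔJ).
(a)–(d): forbidden (ΔS, ΔL, ΔJ).
(a)–(e): forbidden (ΔS).
(b)–(c): forbidden (parity, ΔS, ΔL, ΔJ).
(b)–(d): forbidden (parity, ΔS, ΔL).
(b)–(e): forbidden (parity, ΔS).
(c)–(d): forbidden (parity, ΔS, ΔL, ΔJ).
(c)–(e): forbidden (parity, ΔS, ΔL, ΔJ).
(d)–(e): forbidden (parity, ΔL, ΔJ).
Allowed pairs: 0 of 10.

0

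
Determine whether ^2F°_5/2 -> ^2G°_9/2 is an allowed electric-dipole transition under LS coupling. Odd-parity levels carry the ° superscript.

Parity must change: odd → odd — ✗.
ΔS = 0: S: 1/2 → 1/2 — ✓.
ΔL = 0, ±1 (not L=0↔0): L: 3 → 4, ΔL = +1 — ✓.
ΔJ = 0, ±1 (not J=0↔0): J: 5/2 → 9/2, ΔJ = +2 — ✗.
Rule(s) violated: parity, ΔJ.

forbidden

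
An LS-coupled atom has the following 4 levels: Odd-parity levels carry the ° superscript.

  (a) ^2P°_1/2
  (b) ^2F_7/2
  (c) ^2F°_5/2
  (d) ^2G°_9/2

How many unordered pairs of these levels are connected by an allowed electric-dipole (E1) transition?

(a)–(b): forbidden (ΔL, ΔJ).
(a)–(c): forbidden (parity, ΔL, ΔJ).
(a)–(d): forbidden (parity, ΔL, ΔJ).
(b)–(c): allowed.
(b)–(d): allowed.
(c)–(d): forbidden (parity, ΔJ).
Allowed pairs: 2 of 6.

2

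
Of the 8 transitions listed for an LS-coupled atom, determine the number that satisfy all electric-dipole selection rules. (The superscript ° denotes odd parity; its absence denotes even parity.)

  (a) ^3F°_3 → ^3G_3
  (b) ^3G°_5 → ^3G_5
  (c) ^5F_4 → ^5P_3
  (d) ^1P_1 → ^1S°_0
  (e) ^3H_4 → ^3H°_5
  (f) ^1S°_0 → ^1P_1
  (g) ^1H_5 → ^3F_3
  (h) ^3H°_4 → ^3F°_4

5

(a) allowed
(b) allowed
(c) forbidden (parity, ΔL fail)
(d) allowed
(e) allowed
(f) allowed
(g) forbidden (parity, ΔS, ΔL, ΔJ fail)
(h) forbidden (parity, ΔL fail)
Total allowed: 5 of 8.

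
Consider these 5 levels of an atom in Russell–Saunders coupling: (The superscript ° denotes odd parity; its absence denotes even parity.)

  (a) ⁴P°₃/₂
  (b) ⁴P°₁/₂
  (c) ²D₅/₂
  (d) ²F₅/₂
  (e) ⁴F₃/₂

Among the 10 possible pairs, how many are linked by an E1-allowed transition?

0

(a)–(b): forbidden (parity).
(a)–(c): forbidden (ΔS).
(a)–(d): forbidden (ΔS, ΔL).
(a)–(e): forbidden (ΔL).
(b)–(c): forbidden (ΔS, ΔJ).
(b)–(d): forbidden (ΔS, ΔL, ΔJ).
(b)–(e): forbidden (ΔL).
(c)–(d): forbidden (parity).
(c)–(e): forbidden (parity, ΔS).
(d)–(e): forbidden (parity, ΔS).
Allowed pairs: 0 of 10.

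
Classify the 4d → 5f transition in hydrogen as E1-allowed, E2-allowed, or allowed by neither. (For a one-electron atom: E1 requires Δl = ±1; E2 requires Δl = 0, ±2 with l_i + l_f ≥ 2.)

E1

Δl = 3 − 2 = +1; l_i + l_f = 5.
E1 (Δl = ±1): satisfied.
E2 (Δl = 0,±2, l_i+l_f ≥ 2): not satisfied.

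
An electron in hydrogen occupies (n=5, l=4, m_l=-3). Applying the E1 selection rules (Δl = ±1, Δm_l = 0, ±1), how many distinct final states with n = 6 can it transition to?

E1 requires Δl = ±1, so l_f ∈ {3, 5}; with 0 ≤ l_f ≤ n_f−1 = 5, the allowed l_f values are {3, 5}.
For l_f = 3: m_f ∈ {m_i−1, m_i, m_i+1} ∩ [−3, 3] = {-3, -2} → 2 states.
For l_f = 5: m_f ∈ {m_i−1, m_i, m_i+1} ∩ [−5, 5] = {-4, -3, -2} → 3 states.
Total: 5.

5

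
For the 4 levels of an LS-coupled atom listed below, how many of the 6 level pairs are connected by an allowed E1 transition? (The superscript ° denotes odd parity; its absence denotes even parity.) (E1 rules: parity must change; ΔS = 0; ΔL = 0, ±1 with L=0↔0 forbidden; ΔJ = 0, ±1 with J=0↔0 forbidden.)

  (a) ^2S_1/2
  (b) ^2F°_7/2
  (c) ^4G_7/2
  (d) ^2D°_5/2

0

(a)–(b): forbidden (ΔL, ΔJ).
(a)–(c): forbidden (parity, ΔS, ΔL, ΔJ).
(a)–(d): forbidden (ΔL, ΔJ).
(b)–(c): forbidden (ΔS).
(b)–(d): forbidden (parity).
(c)–(d): forbidden (ΔS, ΔL).
Allowed pairs: 0 of 6.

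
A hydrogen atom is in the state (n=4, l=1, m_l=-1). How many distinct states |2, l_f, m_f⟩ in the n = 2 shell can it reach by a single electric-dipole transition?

1

E1 requires Δl = ±1, so l_f ∈ {0, 2}; with 0 ≤ l_f ≤ n_f−1 = 1, the allowed l_f values are {0}.
For l_f = 0: m_f ∈ {m_i−1, m_i, m_i+1} ∩ [−0, 0] = {0} → 1 state.
Total: 1.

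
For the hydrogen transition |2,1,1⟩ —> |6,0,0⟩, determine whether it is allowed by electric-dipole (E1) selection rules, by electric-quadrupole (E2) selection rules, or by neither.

Δl = 0 − 1 = -1; l_i + l_f = 1.
Δm_l = -1.
E1 (Δl = ±1, |Δm_l| ≤ 1): satisfied.
E2 (Δl = 0,±2, l_i+l_f ≥ 2, |Δm_l| ≤ 2): not satisfied.

E1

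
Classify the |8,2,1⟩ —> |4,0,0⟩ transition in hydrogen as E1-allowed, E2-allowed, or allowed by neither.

Δl = 0 − 2 = -2; l_i + l_f = 2.
Δm_l = -1.
E1 (Δl = ±1, |Δm_l| ≤ 1): not satisfied.
E2 (Δl = 0,±2, l_i+l_f ≥ 2, |Δm_l| ≤ 2): satisfied.

E2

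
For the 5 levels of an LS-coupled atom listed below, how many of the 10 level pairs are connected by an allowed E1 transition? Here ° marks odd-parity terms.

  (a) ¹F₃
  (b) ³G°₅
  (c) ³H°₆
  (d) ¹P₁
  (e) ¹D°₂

(a)–(b): forbidden (ΔS, ΔJ).
(a)–(c): forbidden (ΔS, ΔL, ΔJ).
(a)–(d): forbidden (parity, ΔL, ΔJ).
(a)–(e): allowed.
(b)–(c): forbidden (parity).
(b)–(d): forbidden (ΔS, ΔL, ΔJ).
(b)–(e): forbidden (parity, ΔS, ΔL, ΔJ).
(c)–(d): forbidden (ΔS, ΔL, ΔJ).
(c)–(e): forbidden (parity, ΔS, ΔL, ΔJ).
(d)–(e): allowed.
Allowed pairs: 2 of 10.

2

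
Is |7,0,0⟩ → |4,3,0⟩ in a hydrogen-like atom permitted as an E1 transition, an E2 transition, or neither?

neither

Δl = 3 − 0 = +3; l_i + l_f = 3.
Δm_l = +0.
E1 (Δl = ±1, |Δm_l| ≤ 1): not satisfied.
E2 (Δl = 0,±2, l_i+l_f ≥ 2, |Δm_l| ≤ 2): not satisfied.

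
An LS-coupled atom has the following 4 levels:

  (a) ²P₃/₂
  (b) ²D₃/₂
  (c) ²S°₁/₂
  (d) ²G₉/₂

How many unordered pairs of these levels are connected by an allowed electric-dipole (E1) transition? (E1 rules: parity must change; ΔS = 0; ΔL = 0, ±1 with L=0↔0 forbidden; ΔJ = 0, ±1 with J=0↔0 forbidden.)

1

(a)–(b): forbidden (parity).
(a)–(c): allowed.
(a)–(d): forbidden (parity, ΔL, ΔJ).
(b)–(c): forbidden (ΔL).
(b)–(d): forbidden (parity, ΔL, ΔJ).
(c)–(d): forbidden (ΔL, ΔJ).
Allowed pairs: 1 of 6.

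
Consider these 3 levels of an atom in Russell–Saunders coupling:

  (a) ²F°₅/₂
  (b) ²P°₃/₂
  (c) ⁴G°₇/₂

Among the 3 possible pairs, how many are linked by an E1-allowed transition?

0

(a)–(b): forbidden (parity, ΔL).
(a)–(c): forbidden (parity, ΔS).
(b)–(c): forbidden (parity, ΔS, ΔL, ΔJ).
Allowed pairs: 0 of 3.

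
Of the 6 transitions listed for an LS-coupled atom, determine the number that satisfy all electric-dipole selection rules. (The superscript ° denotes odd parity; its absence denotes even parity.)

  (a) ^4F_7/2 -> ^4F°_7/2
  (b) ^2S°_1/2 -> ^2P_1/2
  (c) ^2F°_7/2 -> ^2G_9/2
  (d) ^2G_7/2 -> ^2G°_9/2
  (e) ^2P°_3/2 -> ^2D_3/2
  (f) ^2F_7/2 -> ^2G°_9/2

(a) allowed
(b) allowed
(c) allowed
(d) allowed
(e) allowed
(f) allowed
Total allowed: 6 of 6.

6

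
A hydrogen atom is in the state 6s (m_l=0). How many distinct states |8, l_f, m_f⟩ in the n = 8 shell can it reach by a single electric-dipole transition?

E1 requires Δl = ±1, so l_f ∈ {-1, 1}; with 0 ≤ l_f ≤ n_f−1 = 7, the allowed l_f values are {1}.
For l_f = 1: m_f ∈ {m_i−1, m_i, m_i+1} ∩ [−1, 1] = {-1, 0, 1} → 3 states.
Total: 3.

3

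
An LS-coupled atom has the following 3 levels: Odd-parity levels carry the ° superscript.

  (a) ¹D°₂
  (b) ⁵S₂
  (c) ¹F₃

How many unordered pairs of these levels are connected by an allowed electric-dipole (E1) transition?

1

(a)–(b): forbidden (ΔS, ΔL).
(a)–(c): allowed.
(b)–(c): forbidden (parity, ΔS, ΔL).
Allowed pairs: 1 of 3.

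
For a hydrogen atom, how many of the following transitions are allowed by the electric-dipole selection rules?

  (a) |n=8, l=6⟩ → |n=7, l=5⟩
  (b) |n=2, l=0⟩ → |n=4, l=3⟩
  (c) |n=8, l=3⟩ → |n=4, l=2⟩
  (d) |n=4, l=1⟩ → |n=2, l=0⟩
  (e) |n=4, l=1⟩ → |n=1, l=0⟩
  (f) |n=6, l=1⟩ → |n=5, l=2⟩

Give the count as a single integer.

(a) allowed
(b) forbidden — Δl = +3 (E1 requires Δl = ±1)
(c) allowed
(d) allowed
(e) allowed
(f) allowed
Total allowed: 5 of 6.

5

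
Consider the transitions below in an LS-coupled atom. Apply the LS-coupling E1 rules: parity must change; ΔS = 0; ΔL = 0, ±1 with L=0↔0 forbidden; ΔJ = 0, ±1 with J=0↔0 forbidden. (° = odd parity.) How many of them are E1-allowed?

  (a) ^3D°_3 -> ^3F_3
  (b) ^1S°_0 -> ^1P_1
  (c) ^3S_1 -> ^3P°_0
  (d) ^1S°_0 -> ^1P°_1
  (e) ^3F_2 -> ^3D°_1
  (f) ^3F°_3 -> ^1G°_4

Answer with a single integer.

4

(a) allowed
(b) allowed
(c) allowed
(d) forbidden (parity fails)
(e) allowed
(f) forbidden (parity, ΔS fail)
Total allowed: 4 of 6.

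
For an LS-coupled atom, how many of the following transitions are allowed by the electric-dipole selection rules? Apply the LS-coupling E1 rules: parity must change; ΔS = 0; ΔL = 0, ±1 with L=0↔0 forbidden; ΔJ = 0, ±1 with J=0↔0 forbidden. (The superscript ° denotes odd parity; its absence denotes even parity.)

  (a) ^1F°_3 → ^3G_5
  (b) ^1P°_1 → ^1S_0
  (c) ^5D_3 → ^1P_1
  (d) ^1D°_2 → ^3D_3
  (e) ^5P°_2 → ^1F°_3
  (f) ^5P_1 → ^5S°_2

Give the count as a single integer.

(a) forbidden (ΔS, ΔJ fail)
(b) allowed
(c) forbidden (parity, ΔS, ΔJ fail)
(d) forbidden (ΔS fails)
(e) forbidden (parity, ΔS, ΔL fail)
(f) allowed
Total allowed: 2 of 6.

2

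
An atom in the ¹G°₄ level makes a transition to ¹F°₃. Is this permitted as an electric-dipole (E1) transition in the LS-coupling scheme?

forbidden

Parity must change: odd → odd — violated.
ΔS = 0: S: 0 → 0 — satisfied.
ΔL = 0, ±1 (not L=0↔0): L: 4 → 3, ΔL = -1 — satisfied.
ΔJ = 0, ±1 (not J=0↔0): J: 4 → 3, ΔJ = -1 — satisfied.
Rule(s) violated: parity.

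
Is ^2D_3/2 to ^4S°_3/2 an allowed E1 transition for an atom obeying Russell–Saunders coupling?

Initial level: S=1/2, L=2, J=3/2, parity even. Final level: S=3/2, L=0, J=3/2, parity odd.
Parity must change: even → odd — passes.
ΔS = 0: S: 1/2 → 3/2 — fails.
ΔL = 0, ±1 (not L=0↔0): L: 2 → 0, ΔL = -2 — fails.
ΔJ = 0, ±1 (not J=0↔0): J: 3/2 → 3/2, ΔJ = +0 — passes.
Rule(s) violated: ΔS, ΔL.

forbidden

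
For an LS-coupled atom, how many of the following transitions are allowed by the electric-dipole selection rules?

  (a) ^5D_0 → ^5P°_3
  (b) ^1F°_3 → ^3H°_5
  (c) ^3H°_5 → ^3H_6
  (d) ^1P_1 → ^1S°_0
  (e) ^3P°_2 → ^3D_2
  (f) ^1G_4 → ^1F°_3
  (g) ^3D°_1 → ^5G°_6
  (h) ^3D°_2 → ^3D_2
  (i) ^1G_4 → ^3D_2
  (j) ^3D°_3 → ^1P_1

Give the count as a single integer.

(a) forbidden (ΔJ fails)
(b) forbidden (parity, ΔS, ΔL, ΔJ fail)
(c) allowed
(d) allowed
(e) allowed
(f) allowed
(g) forbidden (parity, ΔS, ΔL, ΔJ fail)
(h) allowed
(i) forbidden (parity, ΔS, ΔL, ΔJ fail)
(j) forbidden (ΔS, ΔJ fail)
Total allowed: 5 of 10.

5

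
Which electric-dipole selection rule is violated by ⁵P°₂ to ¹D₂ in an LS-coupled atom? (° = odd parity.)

the ΔS = 0 rule

Reading off the term symbols: S 2→0, L 1→2, J 2→2, parity odd→even.
Parity must change: odd → even — passes.
ΔS = 0: S: 2 → 0 — fails.
ΔL = 0, ±1 (not L=0↔0): L: 1 → 2, ΔL = +1 — passes.
ΔJ = 0, ±1 (not J=0↔0): J: 2 → 2, ΔJ = +0 — passes.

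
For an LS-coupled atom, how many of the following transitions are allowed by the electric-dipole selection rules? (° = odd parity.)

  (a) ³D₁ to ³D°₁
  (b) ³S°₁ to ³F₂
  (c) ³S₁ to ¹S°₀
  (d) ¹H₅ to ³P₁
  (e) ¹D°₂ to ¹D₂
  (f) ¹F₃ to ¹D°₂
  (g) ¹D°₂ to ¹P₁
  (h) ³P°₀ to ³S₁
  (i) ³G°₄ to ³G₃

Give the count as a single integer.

6

(a) allowed
(b) forbidden (ΔL fails)
(c) forbidden (ΔS, ΔL fail)
(d) forbidden (parity, ΔS, ΔL, ΔJ fail)
(e) allowed
(f) allowed
(g) allowed
(h) allowed
(i) allowed
Total allowed: 6 of 9.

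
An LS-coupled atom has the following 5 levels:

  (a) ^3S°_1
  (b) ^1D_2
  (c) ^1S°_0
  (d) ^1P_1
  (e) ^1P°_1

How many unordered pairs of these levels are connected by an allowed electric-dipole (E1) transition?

(a)–(b): forbidden (ΔS, ΔL).
(a)–(c): forbidden (parity, ΔS, ΔL).
(a)–(d): forbidden (ΔS).
(a)–(e): forbidden (parity, ΔS).
(b)–(c): forbidden (ΔL, ΔJ).
(b)–(d): forbidden (parity).
(b)–(e): allowed.
(c)–(d): allowed.
(c)–(e): forbidden (parity).
(d)–(e): allowed.
Allowed pairs: 3 of 10.

3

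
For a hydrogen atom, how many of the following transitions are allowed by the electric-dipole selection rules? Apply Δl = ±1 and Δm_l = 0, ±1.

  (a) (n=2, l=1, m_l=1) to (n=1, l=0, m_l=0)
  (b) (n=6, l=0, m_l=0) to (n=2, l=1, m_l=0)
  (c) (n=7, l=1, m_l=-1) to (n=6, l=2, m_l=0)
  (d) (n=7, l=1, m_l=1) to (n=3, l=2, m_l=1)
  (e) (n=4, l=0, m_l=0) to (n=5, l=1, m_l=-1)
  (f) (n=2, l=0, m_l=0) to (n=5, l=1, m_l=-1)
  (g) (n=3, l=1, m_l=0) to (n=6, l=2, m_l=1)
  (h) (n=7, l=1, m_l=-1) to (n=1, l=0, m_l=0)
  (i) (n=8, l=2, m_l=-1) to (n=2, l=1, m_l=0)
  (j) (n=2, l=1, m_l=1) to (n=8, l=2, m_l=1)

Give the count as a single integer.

10

(a) allowed
(b) allowed
(c) allowed
(d) allowed
(e) allowed
(f) allowed
(g) allowed
(h) allowed
(i) allowed
(j) allowed
Total allowed: 10 of 10.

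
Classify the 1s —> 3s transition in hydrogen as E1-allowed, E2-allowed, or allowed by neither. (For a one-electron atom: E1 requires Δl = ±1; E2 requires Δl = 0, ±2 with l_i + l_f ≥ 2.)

neither

Δl = 0 − 0 = +0; l_i + l_f = 0.
E1 (Δl = ±1): not satisfied.
E2 (Δl = 0,±2, l_i+l_f ≥ 2): not satisfied.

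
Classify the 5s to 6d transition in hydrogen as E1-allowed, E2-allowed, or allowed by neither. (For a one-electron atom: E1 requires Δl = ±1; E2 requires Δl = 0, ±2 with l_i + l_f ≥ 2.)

E2

Δl = 2 − 0 = +2; l_i + l_f = 2.
E1 (Δl = ±1): not satisfied.
E2 (Δl = 0,±2, l_i+l_f ≥ 2): satisfied.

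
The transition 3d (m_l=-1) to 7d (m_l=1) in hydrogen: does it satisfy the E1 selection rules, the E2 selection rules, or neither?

E2

Δl = 2 − 2 = +0; l_i + l_f = 4.
Δm_l = +2.
E1 (Δl = ±1, |Δm_l| ≤ 1): not satisfied.
E2 (Δl = 0,±2, l_i+l_f ≥ 2, |Δm_l| ≤ 2): satisfied.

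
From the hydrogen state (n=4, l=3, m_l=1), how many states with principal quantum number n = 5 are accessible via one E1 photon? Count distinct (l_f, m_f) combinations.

6

E1 requires Δl = ±1, so l_f ∈ {2, 4}; with 0 ≤ l_f ≤ n_f−1 = 4, the allowed l_f values are {2, 4}.
For l_f = 2: m_f ∈ {m_i−1, m_i, m_i+1} ∩ [−2, 2] = {0, 1, 2} → 3 states.
For l_f = 4: m_f ∈ {m_i−1, m_i, m_i+1} ∩ [−4, 4] = {0, 1, 2} → 3 states.
Total: 6.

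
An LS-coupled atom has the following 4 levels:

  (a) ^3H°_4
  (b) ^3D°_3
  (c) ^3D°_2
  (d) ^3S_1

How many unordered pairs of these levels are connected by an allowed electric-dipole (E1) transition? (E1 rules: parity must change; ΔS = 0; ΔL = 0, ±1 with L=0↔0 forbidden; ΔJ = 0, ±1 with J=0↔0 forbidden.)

(a)–(b): forbidden (parity, ΔL).
(a)–(c): forbidden (parity, ΔL, ΔJ).
(a)–(d): forbidden (ΔL, ΔJ).
(b)–(c): forbidden (parity).
(b)–(d): forbidden (ΔL, ΔJ).
(c)–(d): forbidden (ΔL).
Allowed pairs: 0 of 6.

0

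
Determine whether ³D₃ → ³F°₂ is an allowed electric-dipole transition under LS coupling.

Parity must change: even → odd — satisfied.
ΔS = 0: S: 1 → 1 — satisfied.
ΔL = 0, ±1 (not L=0↔0): L: 2 → 3, ΔL = +1 — satisfied.
ΔJ = 0, ±1 (not J=0↔0): J: 3 → 2, ΔJ = -1 — satisfied.
All four E1 rules are satisfied.

allowed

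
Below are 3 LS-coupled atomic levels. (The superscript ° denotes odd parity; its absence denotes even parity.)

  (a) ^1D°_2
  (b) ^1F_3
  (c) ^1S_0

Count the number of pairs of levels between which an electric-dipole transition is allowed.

1

(a)–(b): allowed.
(a)–(c): forbidden (ΔL, ΔJ).
(b)–(c): forbidden (parity, ΔL, ΔJ).
Allowed pairs: 1 of 3.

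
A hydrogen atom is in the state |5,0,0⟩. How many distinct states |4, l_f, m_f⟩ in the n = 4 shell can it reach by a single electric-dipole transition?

3

E1 requires Δl = ±1, so l_f ∈ {-1, 1}; with 0 ≤ l_f ≤ n_f−1 = 3, the allowed l_f values are {1}.
For l_f = 1: m_f ∈ {m_i−1, m_i, m_i+1} ∩ [−1, 1] = {-1, 0, 1} → 3 states.
Total: 3.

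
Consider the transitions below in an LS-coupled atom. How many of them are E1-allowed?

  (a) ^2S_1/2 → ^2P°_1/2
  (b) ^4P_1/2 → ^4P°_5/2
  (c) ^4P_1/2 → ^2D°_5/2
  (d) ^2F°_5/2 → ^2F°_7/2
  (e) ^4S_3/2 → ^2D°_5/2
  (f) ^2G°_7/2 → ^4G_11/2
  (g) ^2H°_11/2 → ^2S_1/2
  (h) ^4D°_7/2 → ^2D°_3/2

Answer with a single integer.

(a) allowed
(b) forbidden (ΔJ fails)
(c) forbidden (ΔS, ΔJ fail)
(d) forbidden (parity fails)
(e) forbidden (ΔS, ΔL fail)
(f) forbidden (ΔS, ΔJ fail)
(g) forbidden (ΔL, ΔJ fail)
(h) forbidden (parity, ΔS, ΔJ fail)
Total allowed: 1 of 8.

1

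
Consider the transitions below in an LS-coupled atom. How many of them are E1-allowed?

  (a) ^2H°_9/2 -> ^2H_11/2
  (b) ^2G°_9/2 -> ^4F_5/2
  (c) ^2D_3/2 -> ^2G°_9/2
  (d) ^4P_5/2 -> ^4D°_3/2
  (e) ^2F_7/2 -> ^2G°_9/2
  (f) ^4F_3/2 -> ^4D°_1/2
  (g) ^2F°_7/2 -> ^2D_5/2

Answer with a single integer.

(a) allowed
(b) forbidden (ΔS, ΔJ fail)
(c) forbidden (ΔL, ΔJ fail)
(d) allowed
(e) allowed
(f) allowed
(g) allowed
Total allowed: 5 of 7.

5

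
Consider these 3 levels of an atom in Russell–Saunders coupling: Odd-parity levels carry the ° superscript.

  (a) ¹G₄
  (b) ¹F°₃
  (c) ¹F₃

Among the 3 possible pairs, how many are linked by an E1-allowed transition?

(a)–(b): allowed.
(a)–(c): forbidden (parity).
(b)–(c): allowed.
Allowed pairs: 2 of 3.

2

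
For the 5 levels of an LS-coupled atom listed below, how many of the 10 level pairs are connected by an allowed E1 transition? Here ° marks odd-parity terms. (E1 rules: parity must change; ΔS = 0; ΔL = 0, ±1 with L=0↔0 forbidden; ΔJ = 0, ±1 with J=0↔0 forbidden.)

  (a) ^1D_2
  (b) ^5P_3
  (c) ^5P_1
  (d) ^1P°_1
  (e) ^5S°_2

3

(a)–(b): forbidden (parity, ΔS).
(a)–(c): forbidden (parity, ΔS).
(a)–(d): allowed.
(a)–(e): forbidden (ΔS, ΔL).
(b)–(c): forbidden (parity, ΔJ).
(b)–(d): forbidden (ΔS, ΔJ).
(b)–(e): allowed.
(c)–(d): forbidden (ΔS).
(c)–(e): allowed.
(d)–(e): forbidden (parity, ΔS).
Allowed pairs: 3 of 10.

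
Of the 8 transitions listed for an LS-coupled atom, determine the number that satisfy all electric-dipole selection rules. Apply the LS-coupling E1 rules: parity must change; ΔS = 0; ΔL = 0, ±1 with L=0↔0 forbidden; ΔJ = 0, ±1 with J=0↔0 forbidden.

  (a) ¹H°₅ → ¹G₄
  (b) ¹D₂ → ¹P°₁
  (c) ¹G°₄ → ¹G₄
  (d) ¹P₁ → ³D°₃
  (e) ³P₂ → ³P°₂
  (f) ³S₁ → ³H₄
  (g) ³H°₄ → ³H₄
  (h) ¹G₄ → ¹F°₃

6

(a) allowed
(b) allowed
(c) allowed
(d) forbidden (ΔS, ΔJ fail)
(e) allowed
(f) forbidden (parity, ΔL, ΔJ fail)
(g) allowed
(h) allowed
Total allowed: 6 of 8.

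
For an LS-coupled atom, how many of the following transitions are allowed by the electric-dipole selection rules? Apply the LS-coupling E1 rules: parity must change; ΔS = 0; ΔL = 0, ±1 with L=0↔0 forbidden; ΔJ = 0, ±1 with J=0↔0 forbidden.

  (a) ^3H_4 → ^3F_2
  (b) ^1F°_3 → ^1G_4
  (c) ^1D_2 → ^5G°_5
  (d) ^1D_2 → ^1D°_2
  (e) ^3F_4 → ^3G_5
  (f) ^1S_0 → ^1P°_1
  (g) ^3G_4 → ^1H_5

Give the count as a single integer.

3

(a) forbidden (parity, ΔL, ΔJ fail)
(b) allowed
(c) forbidden (ΔS, ΔL, ΔJ fail)
(d) allowed
(e) forbidden (parity fails)
(f) allowed
(g) forbidden (parity, ΔS fail)
Total allowed: 3 of 7.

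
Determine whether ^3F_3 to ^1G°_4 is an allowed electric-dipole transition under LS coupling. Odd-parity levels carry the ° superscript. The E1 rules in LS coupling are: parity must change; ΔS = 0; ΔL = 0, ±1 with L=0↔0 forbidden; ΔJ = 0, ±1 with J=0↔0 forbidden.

forbidden

Reading off the term symbols: S 1→0, L 3→4, J 3→4, parity even→odd.
Parity must change: even → odd — ok.
ΔS = 0: S: 1 → 0 — fails.
ΔL = 0, ±1 (not L=0↔0): L: 3 → 4, ΔL = +1 — ok.
ΔJ = 0, ±1 (not J=0↔0): J: 3 → 4, ΔJ = +1 — ok.
Rule(s) violated: ΔS.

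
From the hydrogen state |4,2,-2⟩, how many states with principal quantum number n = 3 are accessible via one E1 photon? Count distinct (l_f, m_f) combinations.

1

E1 requires Δl = ±1, so l_f ∈ {1, 3}; with 0 ≤ l_f ≤ n_f−1 = 2, the allowed l_f values are {1}.
For l_f = 1: m_f ∈ {m_i−1, m_i, m_i+1} ∩ [−1, 1] = {-1} → 1 state.
Total: 1.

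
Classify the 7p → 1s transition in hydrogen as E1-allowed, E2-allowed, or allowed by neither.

E1

Δl = 0 − 1 = -1; l_i + l_f = 1.
E1 (Δl = ±1): satisfied.
E2 (Δl = 0,±2, l_i+l_f ≥ 2): not satisfied.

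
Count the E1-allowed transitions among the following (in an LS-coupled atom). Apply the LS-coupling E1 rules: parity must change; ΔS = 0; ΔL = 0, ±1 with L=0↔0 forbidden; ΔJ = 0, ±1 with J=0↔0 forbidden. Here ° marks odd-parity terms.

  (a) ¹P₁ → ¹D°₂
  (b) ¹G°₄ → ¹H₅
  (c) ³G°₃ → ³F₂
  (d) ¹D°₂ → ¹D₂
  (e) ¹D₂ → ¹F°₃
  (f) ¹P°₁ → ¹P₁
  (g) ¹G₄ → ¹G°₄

(a) allowed
(b) allowed
(c) allowed
(d) allowed
(e) allowed
(f) allowed
(g) allowed
Total allowed: 7 of 7.

7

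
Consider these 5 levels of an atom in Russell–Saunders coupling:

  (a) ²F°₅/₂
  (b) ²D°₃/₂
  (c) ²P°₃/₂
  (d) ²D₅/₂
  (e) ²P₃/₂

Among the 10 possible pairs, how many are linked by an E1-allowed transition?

(a)–(b): forbidden (parity).
(a)–(c): forbidden (parity, ΔL).
(a)–(d): allowed.
(a)–(e): forbidden (ΔL).
(b)–(c): forbidden (parity).
(b)–(d): allowed.
(b)–(e): allowed.
(c)–(d): allowed.
(c)–(e): allowed.
(d)–(e): forbidden (parity).
Allowed pairs: 5 of 10.

5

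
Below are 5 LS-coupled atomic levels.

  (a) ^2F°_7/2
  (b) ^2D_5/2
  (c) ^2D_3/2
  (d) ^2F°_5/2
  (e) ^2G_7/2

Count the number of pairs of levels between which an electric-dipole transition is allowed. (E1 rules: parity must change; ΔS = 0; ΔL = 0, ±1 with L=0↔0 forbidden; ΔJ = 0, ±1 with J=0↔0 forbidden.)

5

(a)–(b): allowed.
(a)–(c): forbidden (ΔJ).
(a)–(d): forbidden (parity).
(a)–(e): allowed.
(b)–(c): forbidden (parity).
(b)–(d): allowed.
(b)–(e): forbidden (parity, ΔL).
(c)–(d): allowed.
(c)–(e): forbidden (parity, ΔL, ΔJ).
(d)–(e): allowed.
Allowed pairs: 5 of 10.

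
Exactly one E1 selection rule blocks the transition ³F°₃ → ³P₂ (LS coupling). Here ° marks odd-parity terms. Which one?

the ΔL = 0, ±1 rule

Reading off the term symbols: S 1→1, L 3→1, J 3→2, parity odd→even.
Parity must change: odd → even — ok.
ΔS = 0: S: 1 → 1 — ok.
ΔL = 0, ±1 (not L=0↔0): L: 3 → 1, ΔL = -2 — fails.
ΔJ = 0, ±1 (not J=0↔0): J: 3 → 2, ΔJ = -1 — ok.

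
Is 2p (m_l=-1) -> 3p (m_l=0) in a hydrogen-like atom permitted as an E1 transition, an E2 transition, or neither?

Δl = 1 − 1 = +0; l_i + l_f = 2.
Δm_l = +1.
E1 (Δl = ±1, |Δm_l| ≤ 1): not satisfied.
E2 (Δl = 0,±2, l_i+l_f ≥ 2, |Δm_l| ≤ 2): satisfied.

E2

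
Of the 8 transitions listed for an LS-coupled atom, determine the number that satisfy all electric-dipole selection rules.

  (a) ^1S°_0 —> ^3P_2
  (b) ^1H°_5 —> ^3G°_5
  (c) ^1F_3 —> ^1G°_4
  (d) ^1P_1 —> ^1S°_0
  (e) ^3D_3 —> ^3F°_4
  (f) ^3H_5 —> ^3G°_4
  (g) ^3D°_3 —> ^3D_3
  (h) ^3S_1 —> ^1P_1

5

(a) forbidden (ΔS, ΔJ fail)
(b) forbidden (parity, ΔS fail)
(c) allowed
(d) allowed
(e) allowed
(f) allowed
(g) allowed
(h) forbidden (parity, ΔS fail)
Total allowed: 5 of 8.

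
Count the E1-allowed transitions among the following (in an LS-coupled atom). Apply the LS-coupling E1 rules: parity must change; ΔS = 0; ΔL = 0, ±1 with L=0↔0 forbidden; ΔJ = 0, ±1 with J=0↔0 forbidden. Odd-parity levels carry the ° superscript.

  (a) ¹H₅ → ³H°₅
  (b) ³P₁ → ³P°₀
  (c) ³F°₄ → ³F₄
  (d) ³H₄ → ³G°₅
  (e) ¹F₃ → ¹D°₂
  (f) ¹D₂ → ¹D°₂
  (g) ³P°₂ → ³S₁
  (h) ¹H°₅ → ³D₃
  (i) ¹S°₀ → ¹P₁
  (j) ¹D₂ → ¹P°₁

(a) forbidden (ΔS fails)
(b) allowed
(c) allowed
(d) allowed
(e) allowed
(f) allowed
(g) allowed
(h) forbidden (ΔS, ΔL, ΔJ fail)
(i) allowed
(j) allowed
Total allowed: 8 of 10.

8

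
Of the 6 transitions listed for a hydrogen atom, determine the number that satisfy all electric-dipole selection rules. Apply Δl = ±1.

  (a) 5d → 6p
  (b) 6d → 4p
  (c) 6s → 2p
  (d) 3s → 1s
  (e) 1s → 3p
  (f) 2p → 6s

(a) allowed
(b) allowed
(c) allowed
(d) forbidden — Δl = +0 (E1 requires Δl = ±1)
(e) allowed
(f) allowed
Total allowed: 5 of 6.

5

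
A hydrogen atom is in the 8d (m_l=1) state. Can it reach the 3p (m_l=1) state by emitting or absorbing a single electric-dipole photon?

l: 2 → 1 (Δl = -1). Δl = ±1 ✓.
Δm_l = 1 − (1) = +0. E1 requires Δm_l = 0, ±1: ✓.
All E1 selection rules are satisfied.

allowed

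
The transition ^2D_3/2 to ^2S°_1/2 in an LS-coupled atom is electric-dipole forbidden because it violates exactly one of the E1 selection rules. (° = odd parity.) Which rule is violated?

Reading off the term symbols: S 1/2→1/2, L 2→0, J 3/2→1/2, parity even→odd.
ΔJ = 0, ±1 (not J=0↔0): J: 3/2 → 1/2, ΔJ = -1 — passes.
Parity must change: even → odd — passes.
ΔL = 0, ±1 (not L=0↔0): L: 2 → 0, ΔL = -2 — fails.
ΔS = 0: S: 1/2 → 1/2 — passes.

the ΔL = 0, ±1 rule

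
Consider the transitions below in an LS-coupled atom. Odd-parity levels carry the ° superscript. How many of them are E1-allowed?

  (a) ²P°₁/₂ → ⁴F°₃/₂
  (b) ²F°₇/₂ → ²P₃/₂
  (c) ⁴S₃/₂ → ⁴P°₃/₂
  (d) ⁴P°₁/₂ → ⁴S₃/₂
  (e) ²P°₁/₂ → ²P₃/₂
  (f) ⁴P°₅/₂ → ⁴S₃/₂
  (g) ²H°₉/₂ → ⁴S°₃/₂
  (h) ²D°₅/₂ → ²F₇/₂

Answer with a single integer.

(a) forbidden (parity, ΔS, ΔL fail)
(b) forbidden (ΔL, ΔJ fail)
(c) allowed
(d) allowed
(e) allowed
(f) allowed
(g) forbidden (parity, ΔS, ΔL, ΔJ fail)
(h) allowed
Total allowed: 5 of 8.

5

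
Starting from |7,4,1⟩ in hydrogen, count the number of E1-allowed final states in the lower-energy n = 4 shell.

3

E1 requires Δl = ±1, so l_f ∈ {3, 5}; with 0 ≤ l_f ≤ n_f−1 = 3, the allowed l_f values are {3}.
For l_f = 3: m_f ∈ {m_i−1, m_i, m_i+1} ∩ [−3, 3] = {0, 1, 2} → 3 states.
Total: 3.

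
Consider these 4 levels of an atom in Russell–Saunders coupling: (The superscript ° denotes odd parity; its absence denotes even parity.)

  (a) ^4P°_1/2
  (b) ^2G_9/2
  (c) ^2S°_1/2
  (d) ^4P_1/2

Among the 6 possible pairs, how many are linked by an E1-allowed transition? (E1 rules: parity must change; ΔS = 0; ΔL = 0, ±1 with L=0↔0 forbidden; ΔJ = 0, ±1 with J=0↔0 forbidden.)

(a)–(b): forbidden (ΔS, ΔL, ΔJ).
(a)–(c): forbidden (parity, ΔS).
(a)–(d): allowed.
(b)–(c): forbidden (ΔL, ΔJ).
(b)–(d): forbidden (parity, ΔS, ΔL, ΔJ).
(c)–(d): forbidden (ΔS).
Allowed pairs: 1 of 6.

1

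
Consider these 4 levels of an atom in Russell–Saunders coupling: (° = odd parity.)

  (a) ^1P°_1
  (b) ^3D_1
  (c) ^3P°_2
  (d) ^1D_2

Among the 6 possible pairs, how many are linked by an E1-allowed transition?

2

(a)–(b): forbidden (ΔS).
(a)–(c): forbidden (parity, ΔS).
(a)–(d): allowed.
(b)–(c): allowed.
(b)–(d): forbidden (parity, ΔS).
(c)–(d): forbidden (ΔS).
Allowed pairs: 2 of 6.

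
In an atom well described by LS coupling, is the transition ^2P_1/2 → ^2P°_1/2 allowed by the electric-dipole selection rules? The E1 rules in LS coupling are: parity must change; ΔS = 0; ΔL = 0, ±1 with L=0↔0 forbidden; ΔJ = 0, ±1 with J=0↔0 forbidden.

allowed

Reading off the term symbols: S 1/2→1/2, L 1→1, J 1/2→1/2, parity even→odd.
ΔS = 0: S: 1/2 → 1/2 — passes.
Parity must change: even → odd — passes.
ΔL = 0, ±1 (not L=0↔0): L: 1 → 1, ΔL = +0 — passes.
ΔJ = 0, ±1 (not J=0↔0): J: 1/2 → 1/2, ΔJ = +0 — passes.
All four E1 rules are satisfied.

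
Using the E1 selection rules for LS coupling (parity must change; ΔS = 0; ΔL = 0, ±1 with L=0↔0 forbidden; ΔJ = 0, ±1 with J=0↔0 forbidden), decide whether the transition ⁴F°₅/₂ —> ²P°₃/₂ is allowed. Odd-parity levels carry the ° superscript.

forbidden

Reading off the term symbols: S 3/2→1/2, L 3→1, J 5/2→3/2, parity odd→odd.
Parity must change: odd → odd — fails.
ΔS = 0: S: 3/2 → 1/2 — fails.
ΔL = 0, ±1 (not L=0↔0): L: 3 → 1, ΔL = -2 — fails.
ΔJ = 0, ±1 (not J=0↔0): J: 5/2 → 3/2, ΔJ = -1 — passes.
Rule(s) violated: parity, ΔS, ΔL.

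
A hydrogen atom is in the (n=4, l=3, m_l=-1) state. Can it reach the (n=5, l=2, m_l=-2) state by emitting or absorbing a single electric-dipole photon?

allowed

Δl = 2 − 3 = -1; the E1 rule Δl = ±1 is satisfied.
m_l: -1 → -2 (Δm_l = -1). |Δm_l| ≤ 1 satisfied.
All E1 selection rules are satisfied.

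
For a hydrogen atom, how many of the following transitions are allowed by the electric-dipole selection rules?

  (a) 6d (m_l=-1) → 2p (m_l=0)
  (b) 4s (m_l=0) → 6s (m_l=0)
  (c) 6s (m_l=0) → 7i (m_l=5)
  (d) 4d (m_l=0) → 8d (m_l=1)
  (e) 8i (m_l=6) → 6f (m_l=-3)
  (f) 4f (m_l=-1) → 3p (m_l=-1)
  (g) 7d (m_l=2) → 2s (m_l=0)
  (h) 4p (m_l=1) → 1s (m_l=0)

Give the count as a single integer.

(a) allowed
(b) forbidden — Δl = +0 (E1 requires Δl = ±1)
(c) forbidden — Δl = +6 (E1 requires Δl = ±1); Δm_l = +5 (E1 requires Δm_l = 0, ±1)
(d) forbidden — Δl = +0 (E1 requires Δl = ±1)
(e) forbidden — Δl = -3 (E1 requires Δl = ±1); Δm_l = -9 (E1 requires Δm_l = 0, ±1)
(f) forbidden — Δl = -2 (E1 requires Δl = ±1)
(g) forbidden — Δl = -2 (E1 requires Δl = ±1); Δm_l = -2 (E1 requires Δm_l = 0, ±1)
(h) allowed
Total allowed: 2 of 8.

2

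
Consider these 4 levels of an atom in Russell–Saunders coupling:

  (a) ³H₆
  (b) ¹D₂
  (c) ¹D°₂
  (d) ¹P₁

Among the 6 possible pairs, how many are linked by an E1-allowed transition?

2

(a)–(b): forbidden (parity, ΔS, ΔL, ΔJ).
(a)–(c): forbidden (ΔS, ΔL, ΔJ).
(a)–(d): forbidden (parity, ΔS, ΔL, ΔJ).
(b)–(c): allowed.
(b)–(d): forbidden (parity).
(c)–(d): allowed.
Allowed pairs: 2 of 6.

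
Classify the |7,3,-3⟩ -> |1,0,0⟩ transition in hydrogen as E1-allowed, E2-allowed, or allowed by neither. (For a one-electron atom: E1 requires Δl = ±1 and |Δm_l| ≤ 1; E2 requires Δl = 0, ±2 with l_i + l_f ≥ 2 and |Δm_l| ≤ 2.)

Δl = 0 − 3 = -3; l_i + l_f = 3.
Δm_l = +3.
E1 (Δl = ±1, |Δm_l| ≤ 1): not satisfied.
E2 (Δl = 0,±2, l_i+l_f ≥ 2, |Δm_l| ≤ 2): not satisfied.

neither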